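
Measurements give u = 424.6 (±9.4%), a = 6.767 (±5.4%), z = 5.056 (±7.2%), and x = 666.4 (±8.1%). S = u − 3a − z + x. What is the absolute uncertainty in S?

67.1

Absolute uncertainties add in quadrature for a linear combination:
  (δu)² = 1590;  (3·δa)² = 1.20;  (δz)² = 0.133;  (δx)² = 2910
δS = √(4510) = 67.1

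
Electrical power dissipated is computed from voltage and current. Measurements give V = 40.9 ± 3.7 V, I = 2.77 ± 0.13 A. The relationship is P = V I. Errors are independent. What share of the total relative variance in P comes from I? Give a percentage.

(δP/P)² = (1·δV/V)² + (1·δI/I)²
  V term: (1×0.0905)² = 0.00818
  I term: (1×0.0469)² = 0.00220
Total = 0.0104. Share from I = 0.00220/0.0104 = 0.212.

21.2%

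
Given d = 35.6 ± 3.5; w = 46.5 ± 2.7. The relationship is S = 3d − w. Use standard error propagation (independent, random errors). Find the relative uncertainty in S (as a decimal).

Each term contributes (cᵢ δxᵢ)² to (δS)²:
  (3·δd)² = 110;  (δw)² = 7.29
δS = √(118) = 10.8
S = 60.3, so δS/S = 10.8/60.3 = 0.180.

0.180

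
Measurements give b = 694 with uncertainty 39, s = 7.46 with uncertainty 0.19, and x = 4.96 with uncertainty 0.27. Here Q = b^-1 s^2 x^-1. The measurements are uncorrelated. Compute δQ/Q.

0.0934

Each factor contributes (exponent × relative error)² to (δQ/Q)²:
  (-1·δb/b)² = (-1×0.0562)² = 0.00316;  (2·δs/s)² = (2×0.0255)² = 0.00259;  (-1·δx/x)² = (-1×0.0544)² = 0.00296
δQ/Q = √(0.00872) = 0.0934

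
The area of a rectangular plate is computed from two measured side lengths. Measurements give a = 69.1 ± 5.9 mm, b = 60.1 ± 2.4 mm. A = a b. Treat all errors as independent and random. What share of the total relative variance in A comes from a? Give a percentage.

82.1%

(δA/A)² = (1·δa/a)² + (1·δb/b)²
  a term: (1×0.0854)² = 0.00729
  b term: (1×0.0399)² = 0.00159
Total = 0.00889. Share from a = 0.00729/0.00889 = 0.821.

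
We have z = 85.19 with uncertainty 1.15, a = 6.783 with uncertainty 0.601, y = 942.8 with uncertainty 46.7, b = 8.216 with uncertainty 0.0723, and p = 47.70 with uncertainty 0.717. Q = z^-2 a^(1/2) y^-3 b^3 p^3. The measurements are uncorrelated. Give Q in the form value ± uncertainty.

Since Q is a product/quotient, work with relative uncertainties:
  (-2·δz/z)² = (-2×0.0135)² = 0.000729;  (½·δa/a)² = (0.5×0.0886)² = 0.00196;  (-3·δy/y)² = (-3×0.0495)² = 0.0221;  (3·δb/b)² = (3×0.00880)² = 0.000697;  (3·δp/p)² = (3×0.0150)² = 0.00203
δQ/Q = √(0.0275) = 0.166
Q = 2.578e-05, so δQ = 0.166 × 2.578e-05 = 4.27e-06.

(2.578 ± 0.427) × 10^-5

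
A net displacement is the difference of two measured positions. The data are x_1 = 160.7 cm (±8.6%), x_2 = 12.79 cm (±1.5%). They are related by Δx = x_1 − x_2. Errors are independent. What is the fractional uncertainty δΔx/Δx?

For a sum/difference, combine absolute errors in quadrature:
  (δx_1)² = 191;  (δx_2)² = 0.0368
δΔx = √(191) = 13.8 cm
Δx = 147.9 cm, so δΔx/Δx = 13.8/147.9 = 0.0934.

0.0934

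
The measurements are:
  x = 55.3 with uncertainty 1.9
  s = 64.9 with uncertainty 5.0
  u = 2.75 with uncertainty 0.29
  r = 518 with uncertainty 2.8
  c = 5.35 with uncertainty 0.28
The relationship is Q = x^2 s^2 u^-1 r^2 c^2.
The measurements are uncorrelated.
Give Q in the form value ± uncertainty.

Since Q is a product/quotient, work with relative uncertainties:
  (2·δx/x)² = (2×0.0344)² = 0.00472;  (2·δs/s)² = (2×0.0770)² = 0.0237;  (-1·δu/u)² = (-1×0.105)² = 0.0111;  (2·δr/r)² = (2×0.00541)² = 0.000117;  (2·δc/c)² = (2×0.0523)² = 0.0110
δQ/Q = √(0.0507) = 0.225
Q = 3.6e+13, so δQ = 0.225 × 3.6e+13 = 8.1e+12.

(3.60 ± 0.810) × 10^13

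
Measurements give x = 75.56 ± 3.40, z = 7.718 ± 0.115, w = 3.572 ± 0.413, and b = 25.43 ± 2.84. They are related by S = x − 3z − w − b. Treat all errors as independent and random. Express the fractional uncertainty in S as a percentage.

19.1%

S is a linear combination, so absolute uncertainties add in quadrature:
  (δx)² = 11.6;  (3·δz)² = 0.119;  (δw)² = 0.171;  (δb)² = 8.07
δS = √(19.9) = 4.46
S = 23.40, so δS/S = 4.46/23.40 = 0.191.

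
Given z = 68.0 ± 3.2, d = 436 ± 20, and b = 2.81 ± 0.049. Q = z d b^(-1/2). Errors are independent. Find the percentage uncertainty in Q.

Products/powers → add relative errors in quadrature, weighted by exponent:
  (1·δz/z)² = (1×0.0471)² = 0.00221;  (1·δd/d)² = (1×0.0459)² = 0.00210;  (−½·δb/b)² = (-0.5×0.0174)² = 7.6e-05
δQ/Q = √(0.00439) = 0.0663

6.63%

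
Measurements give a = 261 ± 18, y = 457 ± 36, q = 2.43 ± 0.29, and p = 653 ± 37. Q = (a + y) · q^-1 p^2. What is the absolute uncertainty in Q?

Let u = a + y = 718. δu = √(δa² + δy²) = √(324 + 1300) = 40.2, so δu/u = 0.0561.
Q is then a monomial in u, q, p:
δQ/Q = √((δu/u)² + (-1·δq/q)² + (2·δp/p)²) = √(0.00314 + 0.0142 + 0.0128) = 0.174
Q = 1.26e+08, so δQ = 0.174 × 1.26e+08 = 2.19e+07.

2.19e+07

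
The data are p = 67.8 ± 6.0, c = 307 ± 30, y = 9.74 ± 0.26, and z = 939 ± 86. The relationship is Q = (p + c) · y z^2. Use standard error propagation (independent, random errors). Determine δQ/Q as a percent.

20.2%

Let u = p + c = 375. δu = √(δp² + δc²) = √(36.0 + 900) = 30.6, so δu/u = 0.0816.
Q is then a monomial in u, y, z:
δQ/Q = √((δu/u)² + (1·δy/y)² + (2·δz/z)²) = √(0.00666 + 0.000713 + 0.0336) = 0.202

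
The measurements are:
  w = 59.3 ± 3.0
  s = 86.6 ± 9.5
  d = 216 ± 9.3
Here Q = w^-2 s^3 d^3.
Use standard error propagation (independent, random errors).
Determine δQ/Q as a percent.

Each factor contributes (exponent × relative error)² to (δQ/Q)²:
  (-2·δw/w)² = (-2×0.0506)² = 0.0102;  (3·δs/s)² = (3×0.110)² = 0.108;  (3·δd/d)² = (3×0.0431)² = 0.0167
δQ/Q = √(0.135) = 0.368

36.8%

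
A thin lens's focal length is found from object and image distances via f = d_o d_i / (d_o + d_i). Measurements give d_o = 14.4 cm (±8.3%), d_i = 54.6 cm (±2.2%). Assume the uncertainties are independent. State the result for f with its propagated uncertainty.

∂f/∂d_o = (d_i/(d_o+d_i))² = 0.626;  ∂f/∂d_i = (d_o/(d_o+d_i))² = 0.0436
δf = √((∂f/∂d_o · δd_o)² + (∂f/∂d_i · δd_i)²) = √(0.560 + 0.00274) = 0.750 cm
f = 11.4 cm.

11.4 ± 0.750 cm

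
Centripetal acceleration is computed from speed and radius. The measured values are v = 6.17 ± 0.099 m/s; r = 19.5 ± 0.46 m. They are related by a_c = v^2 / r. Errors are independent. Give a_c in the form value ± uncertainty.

1.95 ± 0.0778 m/s^2

For a monomial a_c ∝ v^2, r^-1, fractional errors add in quadrature:
  (2·δv/v)² = (2×0.0160)² = 0.00103;  (-1·δr/r)² = (-1×0.0236)² = 0.000556
δa_c/a_c = √(0.00159) = 0.0398
a_c = 1.95 m/s^2, so δa_c = 0.0398 × 1.95 = 0.0778 m/s^2.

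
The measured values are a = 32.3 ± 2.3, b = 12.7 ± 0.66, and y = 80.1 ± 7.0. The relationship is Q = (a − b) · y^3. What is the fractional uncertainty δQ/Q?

Let u = a − b = 19.6. δu = √(δa² + δb²) = √(5.29 + 0.436) = 2.39, so δu/u = 0.122.
Q is then a monomial in u, y:
δQ/Q = √((δu/u)² + (3·δy/y)²) = √(0.0149 + 0.0687) = 0.289

0.289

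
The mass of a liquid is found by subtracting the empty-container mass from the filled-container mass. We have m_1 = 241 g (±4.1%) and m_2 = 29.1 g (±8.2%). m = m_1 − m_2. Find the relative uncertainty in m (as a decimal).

Absolute uncertainties add in quadrature for a linear combination:
  (δm_1)² = 97.6;  (δm_2)² = 5.69
δm = √(103) = 10.2 g
m = 212 g, so δm/m = 10.2/212 = 0.0480.

0.0480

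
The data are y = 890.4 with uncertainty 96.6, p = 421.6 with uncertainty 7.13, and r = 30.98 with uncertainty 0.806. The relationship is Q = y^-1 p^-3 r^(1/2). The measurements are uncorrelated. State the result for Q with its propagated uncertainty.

For a monomial Q ∝ y^-1, p^-3, r^(1/2), fractional errors add in quadrature:
  (-1·δy/y)² = (-1×0.108)² = 0.0118;  (-3·δp/p)² = (-3×0.0169)² = 0.00257;  (½·δr/r)² = (0.5×0.0260)² = 0.000169
δQ/Q = √(0.0145) = 0.120
Q = 8.342e-11, so δQ = 0.120 × 8.342e-11 = 1e-11.

(8.342 ± 1.00) × 10^-11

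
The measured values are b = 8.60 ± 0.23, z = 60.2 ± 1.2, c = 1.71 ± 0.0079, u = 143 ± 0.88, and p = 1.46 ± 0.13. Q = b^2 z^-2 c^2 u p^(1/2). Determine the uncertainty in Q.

0.835

For a monomial Q ∝ b^2, z^-2, c^2, u, p^(1/2), fractional errors add in quadrature:
  (2·δb/b)² = (2×0.0267)² = 0.00286;  (-2·δz/z)² = (-2×0.0199)² = 0.00159;  (2·δc/c)² = (2×0.00462)² = 8.54e-05;  (1·δu/u)² = (1×0.00615)² = 3.79e-05;  (½·δp/p)² = (0.5×0.0890)² = 0.00198
δQ/Q = √(0.00656) = 0.0810
Q = 10.3, so δQ = 0.0810 × 10.3 = 0.835.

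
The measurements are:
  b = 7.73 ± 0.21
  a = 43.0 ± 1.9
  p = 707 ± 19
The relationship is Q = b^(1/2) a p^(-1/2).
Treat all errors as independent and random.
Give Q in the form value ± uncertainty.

For a monomial Q ∝ b^(1/2), a, p^(-1/2), fractional errors add in quadrature:
  (½·δb/b)² = (0.5×0.0272)² = 0.000185;  (1·δa/a)² = (1×0.0442)² = 0.00195;  (−½·δp/p)² = (-0.5×0.0269)² = 0.000181
δQ/Q = √(0.00232) = 0.0481
Q = 4.50, so δQ = 0.0481 × 4.50 = 0.216.

4.50 ± 0.216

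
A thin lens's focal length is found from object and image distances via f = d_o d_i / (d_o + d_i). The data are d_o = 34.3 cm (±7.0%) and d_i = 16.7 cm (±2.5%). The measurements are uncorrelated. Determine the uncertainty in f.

∂f/∂d_o = (d_i/(d_o+d_i))² = 0.107;  ∂f/∂d_i = (d_o/(d_o+d_i))² = 0.452
δf = √((∂f/∂d_o · δd_o)² + (∂f/∂d_i · δd_i)²) = √(0.0663 + 0.0357) = 0.319 cm

0.319 cm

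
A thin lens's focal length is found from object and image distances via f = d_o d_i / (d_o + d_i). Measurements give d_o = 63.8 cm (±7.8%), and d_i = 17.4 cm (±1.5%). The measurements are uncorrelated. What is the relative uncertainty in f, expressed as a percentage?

∂f/∂d_o = (d_i/(d_o+d_i))² = 0.0459;  ∂f/∂d_i = (d_o/(d_o+d_i))² = 0.617
δf = √((∂f/∂d_o · δd_o)² + (∂f/∂d_i · δd_i)²) = √(0.0522 + 0.0260) = 0.280 cm
f = 13.7 cm, so δf/f = 0.280/13.7 = 0.0205.

2.05%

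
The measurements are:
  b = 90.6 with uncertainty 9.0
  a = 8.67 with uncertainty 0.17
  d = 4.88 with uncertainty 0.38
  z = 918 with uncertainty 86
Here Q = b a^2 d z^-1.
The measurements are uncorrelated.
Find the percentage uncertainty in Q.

16.2%

Since Q is a product/quotient, work with relative uncertainties:
  (1·δb/b)² = (1×0.0993)² = 0.00987;  (2·δa/a)² = (2×0.0196)² = 0.00154;  (1·δd/d)² = (1×0.0779)² = 0.00606;  (-1·δz/z)² = (-1×0.0937)² = 0.00878
δQ/Q = √(0.0262) = 0.162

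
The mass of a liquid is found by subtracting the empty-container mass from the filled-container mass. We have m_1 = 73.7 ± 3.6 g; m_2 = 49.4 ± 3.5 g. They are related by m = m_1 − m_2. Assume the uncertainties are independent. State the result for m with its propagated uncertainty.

24.3 ± 5.02 g

Sums and differences: (δm)² = Σ (cᵢ δxᵢ)².
  (δm_1)² = 13.0;  (δm_2)² = 12.2
δm = √(25.2) = 5.02 g
m = 24.3 g.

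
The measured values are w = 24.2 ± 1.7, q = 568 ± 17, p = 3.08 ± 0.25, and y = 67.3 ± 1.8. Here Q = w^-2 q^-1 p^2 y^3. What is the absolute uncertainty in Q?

Each factor contributes (exponent × relative error)² to (δQ/Q)²:
  (-2·δw/w)² = (-2×0.0702)² = 0.0197;  (-1·δq/q)² = (-1×0.0299)² = 0.000896;  (2·δp/p)² = (2×0.0812)² = 0.0264;  (3·δy/y)² = (3×0.0267)² = 0.00644
δQ/Q = √(0.0534) = 0.231
Q = 8.69, so δQ = 0.231 × 8.69 = 2.01.

2.01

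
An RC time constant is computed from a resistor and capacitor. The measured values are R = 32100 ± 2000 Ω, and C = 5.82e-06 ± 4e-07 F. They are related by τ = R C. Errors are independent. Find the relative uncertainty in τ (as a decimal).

0.0928

τ is a product of powers, so relative uncertainties combine in quadrature:
  (1·δR/R)² = (1×0.0623)² = 0.00388;  (1·δC/C)² = (1×0.0687)² = 0.00472
δτ/τ = √(0.00861) = 0.0928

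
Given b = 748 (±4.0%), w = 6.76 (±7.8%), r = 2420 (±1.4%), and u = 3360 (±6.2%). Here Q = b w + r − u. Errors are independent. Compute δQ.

Let p = b·w = 5060. δp/p = √((1·δb/b)² + (1·δw/w)²) = √(0.00160 + 0.00608) = 0.0877, so δp = 443.
Q = p + r − u: δQ = √(δp² + δr² + δu²) = √(1.96e+05 + 1150 + 43400) = 491

491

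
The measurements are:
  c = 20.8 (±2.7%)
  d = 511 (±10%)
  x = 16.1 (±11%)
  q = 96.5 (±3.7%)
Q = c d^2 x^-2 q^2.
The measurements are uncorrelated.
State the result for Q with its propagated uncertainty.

Since Q is a product/quotient, work with relative uncertainties:
  (1·δc/c)² = (1×0.0270)² = 0.000729;  (2·δd/d)² = (2×0.100)² = 0.0400;  (-2·δx/x)² = (-2×0.110)² = 0.0484;  (2·δq/q)² = (2×0.0370)² = 0.00548
δQ/Q = √(0.0946) = 0.308
Q = 1.95e+08, so δQ = 0.308 × 1.95e+08 = 6e+07.

(1.95 ± 0.600) × 10^8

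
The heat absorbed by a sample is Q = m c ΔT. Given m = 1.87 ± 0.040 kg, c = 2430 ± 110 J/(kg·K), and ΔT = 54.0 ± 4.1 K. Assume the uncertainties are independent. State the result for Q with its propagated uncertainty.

Q is a product of powers, so relative uncertainties combine in quadrature:
  (1·δm/m)² = (1×0.0214)² = 0.000458;  (1·δc/c)² = (1×0.0453)² = 0.00205;  (1·δΔT/ΔT)² = (1×0.0759)² = 0.00576
δQ/Q = √(0.00827) = 0.0909
Q = 2.45e+05 J, so δQ = 0.0909 × 2.45e+05 = 22300 J.

(2.45 ± 0.223) × 10^5 J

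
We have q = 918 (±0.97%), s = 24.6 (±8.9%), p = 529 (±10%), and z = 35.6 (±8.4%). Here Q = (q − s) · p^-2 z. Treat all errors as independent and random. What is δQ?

Let u = q − s = 893. δu = √(δq² + δs²) = √(79.3 + 4.79) = 9.17, so δu/u = 0.0103.
Q is then a monomial in u, p, z:
δQ/Q = √((δu/u)² + (-2·δp/p)² + (1·δz/z)²) = √(0.000105 + 0.0400 + 0.00706) = 0.217
Q = 0.114, so δQ = 0.217 × 0.114 = 0.0247.

0.0247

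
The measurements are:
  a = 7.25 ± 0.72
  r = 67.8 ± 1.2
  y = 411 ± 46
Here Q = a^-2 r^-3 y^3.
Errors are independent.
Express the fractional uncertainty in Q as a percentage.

Q is a product of powers, so relative uncertainties combine in quadrature:
  (-2·δa/a)² = (-2×0.0993)² = 0.0395;  (-3·δr/r)² = (-3×0.0177)² = 0.00282;  (3·δy/y)² = (3×0.112)² = 0.113
δQ/Q = √(0.155) = 0.394

39.4%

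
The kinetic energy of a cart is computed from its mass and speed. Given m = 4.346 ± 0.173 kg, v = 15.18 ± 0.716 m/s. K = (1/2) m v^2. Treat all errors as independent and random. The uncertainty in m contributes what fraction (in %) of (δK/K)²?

(δK/K)² = (1·δm/m)² + (2·δv/v)²
  m term: (1×0.0398)² = 0.00158
  v term: (2×0.0472)² = 0.00890
Total = 0.0105. Share from m = 0.00158/0.0105 = 0.151.

15.1%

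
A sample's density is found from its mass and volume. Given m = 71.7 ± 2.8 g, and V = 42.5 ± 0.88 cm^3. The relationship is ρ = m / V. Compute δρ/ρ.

0.0442

For a monomial ρ ∝ m, V^-1, fractional errors add in quadrature:
  (1·δm/m)² = (1×0.0391)² = 0.00153;  (-1·δV/V)² = (-1×0.0207)² = 0.000429
δρ/ρ = √(0.00195) = 0.0442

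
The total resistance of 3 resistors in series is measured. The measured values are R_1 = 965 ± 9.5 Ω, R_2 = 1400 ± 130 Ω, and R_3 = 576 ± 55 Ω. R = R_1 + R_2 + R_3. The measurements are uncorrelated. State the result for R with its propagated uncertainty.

Sums and differences: (δR)² = Σ (cᵢ δxᵢ)².
  (δR_1)² = 90.2;  (δR_2)² = 16900;  (δR_3)² = 3020
δR = √(20000) = 141 Ω
R = 2940 Ω.

2940 ± 141 Ω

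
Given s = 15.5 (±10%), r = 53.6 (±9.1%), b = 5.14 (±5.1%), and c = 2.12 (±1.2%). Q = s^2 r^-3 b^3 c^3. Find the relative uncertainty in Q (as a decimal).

0.373

Since Q is a product/quotient, work with relative uncertainties:
  (2·δs/s)² = (2×0.100)² = 0.0400;  (-3·δr/r)² = (-3×0.0910)² = 0.0745;  (3·δb/b)² = (3×0.0510)² = 0.0234;  (3·δc/c)² = (3×0.0120)² = 0.00130
δQ/Q = √(0.139) = 0.373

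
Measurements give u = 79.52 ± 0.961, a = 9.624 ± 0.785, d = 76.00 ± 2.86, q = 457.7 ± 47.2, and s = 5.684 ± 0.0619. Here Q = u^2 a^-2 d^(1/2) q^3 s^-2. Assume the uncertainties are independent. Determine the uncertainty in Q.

Since Q is a product/quotient, work with relative uncertainties:
  (2·δu/u)² = (2×0.0121)² = 0.000584;  (-2·δa/a)² = (-2×0.0816)² = 0.0266;  (½·δd/d)² = (0.5×0.0376)² = 0.000354;  (3·δq/q)² = (3×0.103)² = 0.0957;  (-2·δs/s)² = (-2×0.0109)² = 0.000474
δQ/Q = √(0.124) = 0.352
Q = 1.766e+09, so δQ = 0.352 × 1.766e+09 = 6.21e+08.

6.21e+08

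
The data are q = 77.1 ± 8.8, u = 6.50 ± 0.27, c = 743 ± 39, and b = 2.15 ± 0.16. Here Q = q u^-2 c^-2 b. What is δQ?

Relative error in a monomial: (δQ/Q)² = Σ (nᵢ · δxᵢ/xᵢ)².
  (1·δq/q)² = (1×0.114)² = 0.0130;  (-2·δu/u)² = (-2×0.0415)² = 0.00690;  (-2·δc/c)² = (-2×0.0525)² = 0.0110;  (1·δb/b)² = (1×0.0744)² = 0.00554
δQ/Q = √(0.0365) = 0.191
Q = 7.11e-06, so δQ = 0.191 × 7.11e-06 = 1.36e-06.

1.36e-06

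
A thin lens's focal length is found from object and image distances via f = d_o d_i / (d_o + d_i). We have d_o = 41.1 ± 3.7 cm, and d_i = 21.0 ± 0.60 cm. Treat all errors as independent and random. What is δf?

0.498 cm

∂f/∂d_o = (d_i/(d_o+d_i))² = 0.114;  ∂f/∂d_i = (d_o/(d_o+d_i))² = 0.438
δf = √((∂f/∂d_o · δd_o)² + (∂f/∂d_i · δd_i)²) = √(0.179 + 0.0691) = 0.498 cm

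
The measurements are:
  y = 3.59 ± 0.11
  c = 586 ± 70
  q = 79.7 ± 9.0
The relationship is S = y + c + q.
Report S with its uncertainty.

669 ± 70.6

For a sum/difference, combine absolute errors in quadrature:
  (δy)² = 0.0121;  (δc)² = 4900;  (δq)² = 81.0
δS = √(4980) = 70.6
S = 669.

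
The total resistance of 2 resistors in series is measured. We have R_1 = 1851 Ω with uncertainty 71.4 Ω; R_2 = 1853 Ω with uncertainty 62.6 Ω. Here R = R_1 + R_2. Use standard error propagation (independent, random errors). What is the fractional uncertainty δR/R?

0.0256

Sums and differences: (δR)² = Σ (cᵢ δxᵢ)².
  (δR_1)² = 5100;  (δR_2)² = 3920
δR = √(9020) = 95.0 Ω
R = 3704 Ω, so δR/R = 95.0/3704 = 0.0256.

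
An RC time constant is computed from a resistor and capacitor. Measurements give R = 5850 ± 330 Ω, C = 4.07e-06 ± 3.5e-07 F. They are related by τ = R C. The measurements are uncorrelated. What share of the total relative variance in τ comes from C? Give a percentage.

69.9%

(δτ/τ)² = (1·δR/R)² + (1·δC/C)²
  R term: (1×0.0564)² = 0.00318
  C term: (1×0.0860)² = 0.00740
Total = 0.0106. Share from C = 0.00740/0.0106 = 0.699.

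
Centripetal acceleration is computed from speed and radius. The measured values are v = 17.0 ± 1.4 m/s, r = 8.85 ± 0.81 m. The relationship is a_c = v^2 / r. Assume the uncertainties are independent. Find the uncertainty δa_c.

For a monomial a_c ∝ v^2, r^-1, fractional errors add in quadrature:
  (2·δv/v)² = (2×0.0824)² = 0.0271;  (-1·δr/r)² = (-1×0.0915)² = 0.00838
δa_c/a_c = √(0.0355) = 0.188
a_c = 32.7 m/s^2, so δa_c = 0.188 × 32.7 = 6.15 m/s^2.

6.15 m/s^2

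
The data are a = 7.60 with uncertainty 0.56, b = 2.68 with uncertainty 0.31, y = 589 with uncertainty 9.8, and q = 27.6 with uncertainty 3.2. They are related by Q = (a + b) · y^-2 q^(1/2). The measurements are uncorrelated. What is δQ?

1.42e-05

Let u = a + b = 10.3. δu = √(δa² + δb²) = √(0.314 + 0.0961) = 0.640, so δu/u = 0.0623.
Q is then a monomial in u, y, q:
δQ/Q = √((δu/u)² + (-2·δy/y)² + (½·δq/q)²) = √(0.00388 + 0.00111 + 0.00336) = 0.0914
Q = 0.000156, so δQ = 0.0914 × 0.000156 = 1.42e-05.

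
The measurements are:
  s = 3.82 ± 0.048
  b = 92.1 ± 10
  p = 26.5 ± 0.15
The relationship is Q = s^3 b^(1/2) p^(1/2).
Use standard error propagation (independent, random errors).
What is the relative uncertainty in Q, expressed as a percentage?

Products/powers → add relative errors in quadrature, weighted by exponent:
  (3·δs/s)² = (3×0.0126)² = 0.00142;  (½·δb/b)² = (0.5×0.109)² = 0.00295;  (½·δp/p)² = (0.5×0.00566)² = 8.01e-06
δQ/Q = √(0.00438) = 0.0662

6.62%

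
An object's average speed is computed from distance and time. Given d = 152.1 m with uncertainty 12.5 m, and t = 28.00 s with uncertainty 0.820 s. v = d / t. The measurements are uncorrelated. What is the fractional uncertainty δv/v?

Products/powers → add relative errors in quadrature, weighted by exponent:
  (1·δd/d)² = (1×0.0822)² = 0.00675;  (-1·δt/t)² = (-1×0.0293)² = 0.000858
δv/v = √(0.00761) = 0.0872

0.0872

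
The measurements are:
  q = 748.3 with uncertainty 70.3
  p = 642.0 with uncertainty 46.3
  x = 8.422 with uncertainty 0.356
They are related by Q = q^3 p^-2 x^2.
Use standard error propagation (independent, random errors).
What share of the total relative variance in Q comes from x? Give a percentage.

(δQ/Q)² = (3·δq/q)² + (-2·δp/p)² + (2·δx/x)²
  q term: (3×0.0939)² = 0.0794
  p term: (-2×0.0721)² = 0.0208
  x term: (2×0.0423)² = 0.00715
Total = 0.107. Share from x = 0.00715/0.107 = 0.0666.

6.66%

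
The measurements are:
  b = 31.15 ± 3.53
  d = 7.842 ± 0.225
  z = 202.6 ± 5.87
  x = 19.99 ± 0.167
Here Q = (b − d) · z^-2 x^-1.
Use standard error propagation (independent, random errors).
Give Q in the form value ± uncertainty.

Let u = b − d = 23.31. δu = √(δb² + δd²) = √(12.5 + 0.0506) = 3.54, so δu/u = 0.152.
Q is then a monomial in u, z, x:
δQ/Q = √((δu/u)² + (-2·δz/z)² + (-1·δx/x)²) = √(0.0230 + 0.00336 + 6.98e-05) = 0.163
Q = 2.841e-05, so δQ = 0.163 × 2.841e-05 = 4.62e-06.

(2.841 ± 0.462) × 10^-5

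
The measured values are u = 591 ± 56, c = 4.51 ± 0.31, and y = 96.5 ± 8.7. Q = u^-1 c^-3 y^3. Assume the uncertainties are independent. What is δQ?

5.85

Since Q is a product/quotient, work with relative uncertainties:
  (-1·δu/u)² = (-1×0.0948)² = 0.00898;  (-3·δc/c)² = (-3×0.0687)² = 0.0425;  (3·δy/y)² = (3×0.0902)² = 0.0732
δQ/Q = √(0.125) = 0.353
Q = 16.6, so δQ = 0.353 × 16.6 = 5.85.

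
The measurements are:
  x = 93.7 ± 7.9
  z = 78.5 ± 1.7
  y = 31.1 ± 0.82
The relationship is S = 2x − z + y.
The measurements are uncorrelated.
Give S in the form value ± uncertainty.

140 ± 15.9

S is a linear combination, so absolute uncertainties add in quadrature:
  (2·δx)² = 250;  (δz)² = 2.89;  (δy)² = 0.672
δS = √(253) = 15.9
S = 140.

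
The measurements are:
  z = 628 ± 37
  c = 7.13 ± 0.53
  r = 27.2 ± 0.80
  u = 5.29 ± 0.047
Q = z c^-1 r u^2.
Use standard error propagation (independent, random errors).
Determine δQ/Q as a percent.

10.1%

Each factor contributes (exponent × relative error)² to (δQ/Q)²:
  (1·δz/z)² = (1×0.0589)² = 0.00347;  (-1·δc/c)² = (-1×0.0743)² = 0.00553;  (1·δr/r)² = (1×0.0294)² = 0.000865;  (2·δu/u)² = (2×0.00888)² = 0.000316
δQ/Q = √(0.0102) = 0.101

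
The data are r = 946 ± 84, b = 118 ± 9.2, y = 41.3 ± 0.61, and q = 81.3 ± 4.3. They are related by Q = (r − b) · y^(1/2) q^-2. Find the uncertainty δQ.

Let u = r − b = 828. δu = √(δr² + δb²) = √(7060 + 84.6) = 84.5, so δu/u = 0.102.
Q is then a monomial in u, y, q:
δQ/Q = √((δu/u)² + (½·δy/y)² + (-2·δq/q)²) = √(0.0104 + 5.45e-05 + 0.0112) = 0.147
Q = 0.805, so δQ = 0.147 × 0.805 = 0.118.

0.118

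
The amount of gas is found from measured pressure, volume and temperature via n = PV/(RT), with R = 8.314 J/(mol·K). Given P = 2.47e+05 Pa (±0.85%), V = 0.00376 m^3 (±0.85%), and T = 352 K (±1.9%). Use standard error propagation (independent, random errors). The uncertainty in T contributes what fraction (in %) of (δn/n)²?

(δn/n)² = (1·δP/P)² + (1·δV/V)² + (-1·δT/T)²
  P term: (1×0.00850)² = 7.23e-05
  V term: (1×0.00850)² = 7.23e-05
  T term: (-1×0.0190)² = 0.000361
Total = 0.000505. Share from T = 0.000361/0.000505 = 0.714.

71.4%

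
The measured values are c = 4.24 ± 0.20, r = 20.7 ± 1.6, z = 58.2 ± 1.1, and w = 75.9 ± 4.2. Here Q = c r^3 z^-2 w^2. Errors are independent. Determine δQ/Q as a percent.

26.4%

Products/powers → add relative errors in quadrature, weighted by exponent:
  (1·δc/c)² = (1×0.0472)² = 0.00222;  (3·δr/r)² = (3×0.0773)² = 0.0538;  (-2·δz/z)² = (-2×0.0189)² = 0.00143;  (2·δw/w)² = (2×0.0553)² = 0.0122
δQ/Q = √(0.0697) = 0.264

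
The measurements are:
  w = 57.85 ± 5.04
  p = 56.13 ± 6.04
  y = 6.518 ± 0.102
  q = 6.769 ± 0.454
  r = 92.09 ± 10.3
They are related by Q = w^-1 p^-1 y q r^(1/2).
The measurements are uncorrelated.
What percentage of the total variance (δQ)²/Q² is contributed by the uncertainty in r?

11.6%

(δQ/Q)² = (-1·δw/w)² + (-1·δp/p)² + (1·δy/y)² + (1·δq/q)² + (½·δr/r)²
  w term: (-1×0.0871)² = 0.00759
  p term: (-1×0.108)² = 0.0116
  y term: (1×0.0156)² = 0.000245
  q term: (1×0.0671)² = 0.00450
  r term: (0.5×0.112)² = 0.00313
Total = 0.0270. Share from r = 0.00313/0.0270 = 0.116.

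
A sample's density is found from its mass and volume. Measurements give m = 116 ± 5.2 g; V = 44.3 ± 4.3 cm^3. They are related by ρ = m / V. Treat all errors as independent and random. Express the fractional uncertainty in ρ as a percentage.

Relative error in a monomial: (δρ/ρ)² = Σ (nᵢ · δxᵢ/xᵢ)².
  (1·δm/m)² = (1×0.0448)² = 0.00201;  (-1·δV/V)² = (-1×0.0971)² = 0.00942
δρ/ρ = √(0.0114) = 0.107

10.7%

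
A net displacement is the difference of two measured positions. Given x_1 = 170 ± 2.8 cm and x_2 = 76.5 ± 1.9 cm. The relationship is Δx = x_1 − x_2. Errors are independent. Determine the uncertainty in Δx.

3.38 cm

Absolute uncertainties add in quadrature for a linear combination:
  (δx_1)² = 7.84;  (δx_2)² = 3.61
δΔx = √(11.4) = 3.38 cm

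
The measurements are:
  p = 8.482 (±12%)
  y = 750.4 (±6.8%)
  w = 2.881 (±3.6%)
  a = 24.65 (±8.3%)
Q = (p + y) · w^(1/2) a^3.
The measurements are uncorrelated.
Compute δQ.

Let u = p + y = 758.9. δu = √(δp² + δy²) = √(1.04 + 2600) = 51.0, so δu/u = 0.0673.
Q is then a monomial in u, w, a:
δQ/Q = √((δu/u)² + (½·δw/w)² + (3·δa/a)²) = √(0.00452 + 0.000324 + 0.0620) = 0.259
Q = 1.929e+07, so δQ = 0.259 × 1.929e+07 = 4.99e+06.

4.99e+06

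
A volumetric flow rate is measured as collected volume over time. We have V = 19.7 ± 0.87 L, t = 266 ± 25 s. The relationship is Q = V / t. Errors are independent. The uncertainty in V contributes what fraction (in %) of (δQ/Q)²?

(δQ/Q)² = (1·δV/V)² + (-1·δt/t)²
  V term: (1×0.0442)² = 0.00195
  t term: (-1×0.0940)² = 0.00883
Total = 0.0108. Share from V = 0.00195/0.0108 = 0.181.

18.1%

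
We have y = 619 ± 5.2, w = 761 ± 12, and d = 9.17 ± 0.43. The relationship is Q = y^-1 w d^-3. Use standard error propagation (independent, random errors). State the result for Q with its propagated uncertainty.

0.00159 ± 0.000226

Relative error in a monomial: (δQ/Q)² = Σ (nᵢ · δxᵢ/xᵢ)².
  (-1·δy/y)² = (-1×0.00840)² = 7.06e-05;  (1·δw/w)² = (1×0.0158)² = 0.000249;  (-3·δd/d)² = (-3×0.0469)² = 0.0198
δQ/Q = √(0.0201) = 0.142
Q = 0.00159, so δQ = 0.142 × 0.00159 = 0.000226.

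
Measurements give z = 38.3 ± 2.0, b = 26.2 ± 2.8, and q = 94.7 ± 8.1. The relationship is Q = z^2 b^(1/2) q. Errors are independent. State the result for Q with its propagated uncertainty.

Q is a product of powers, so relative uncertainties combine in quadrature:
  (2·δz/z)² = (2×0.0522)² = 0.0109;  (½·δb/b)² = (0.5×0.107)² = 0.00286;  (1·δq/q)² = (1×0.0855)² = 0.00732
δQ/Q = √(0.0211) = 0.145
Q = 7.11e+05, so δQ = 0.145 × 7.11e+05 = 1.03e+05.

(7.11 ± 1.03) × 10^5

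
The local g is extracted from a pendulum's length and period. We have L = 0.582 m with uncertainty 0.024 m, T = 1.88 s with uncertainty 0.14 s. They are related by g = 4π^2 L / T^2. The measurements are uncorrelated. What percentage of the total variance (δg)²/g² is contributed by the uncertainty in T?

(δg/g)² = (1·δL/L)² + (-2·δT/T)²
  L term: (1×0.0412)² = 0.00170
  T term: (-2×0.0745)² = 0.0222
Total = 0.0239. Share from T = 0.0222/0.0239 = 0.929.

92.9%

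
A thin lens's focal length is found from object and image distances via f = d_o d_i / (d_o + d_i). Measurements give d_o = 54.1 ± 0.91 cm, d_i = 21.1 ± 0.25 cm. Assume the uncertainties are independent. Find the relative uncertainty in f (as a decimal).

∂f/∂d_o = (d_i/(d_o+d_i))² = 0.0787;  ∂f/∂d_i = (d_o/(d_o+d_i))² = 0.518
δf = √((∂f/∂d_o · δd_o)² + (∂f/∂d_i · δd_i)²) = √(0.00513 + 0.0167) = 0.148 cm
f = 15.2 cm, so δf/f = 0.148/15.2 = 0.00974.

0.00974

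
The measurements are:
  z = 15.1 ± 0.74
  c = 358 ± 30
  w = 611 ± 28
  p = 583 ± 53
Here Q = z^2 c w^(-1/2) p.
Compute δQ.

3.07e+05

For a monomial Q ∝ z^2, c, w^(-1/2), p, fractional errors add in quadrature:
  (2·δz/z)² = (2×0.0490)² = 0.00961;  (1·δc/c)² = (1×0.0838)² = 0.00702;  (−½·δw/w)² = (-0.5×0.0458)² = 0.000525;  (1·δp/p)² = (1×0.0909)² = 0.00826
δQ/Q = √(0.0254) = 0.159
Q = 1.93e+06, so δQ = 0.159 × 1.93e+06 = 3.07e+05.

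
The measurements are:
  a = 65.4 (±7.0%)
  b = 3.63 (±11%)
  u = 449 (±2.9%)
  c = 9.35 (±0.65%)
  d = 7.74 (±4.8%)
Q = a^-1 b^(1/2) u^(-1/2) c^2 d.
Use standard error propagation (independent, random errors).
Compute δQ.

0.0958

Each factor contributes (exponent × relative error)² to (δQ/Q)²:
  (-1·δa/a)² = (-1×0.0700)² = 0.00490;  (½·δb/b)² = (0.5×0.110)² = 0.00302;  (−½·δu/u)² = (-0.5×0.0290)² = 0.000210;  (2·δc/c)² = (2×0.00650)² = 0.000169;  (1·δd/d)² = (1×0.0480)² = 0.00230
δQ/Q = √(0.0106) = 0.103
Q = 0.930, so δQ = 0.103 × 0.930 = 0.0958.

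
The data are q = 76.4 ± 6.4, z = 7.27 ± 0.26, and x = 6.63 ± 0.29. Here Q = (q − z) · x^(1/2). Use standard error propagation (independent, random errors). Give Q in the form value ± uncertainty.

178 ± 16.9

Let u = q − z = 69.1. δu = √(δq² + δz²) = √(41.0 + 0.0676) = 6.41, so δu/u = 0.0927.
Q is then a monomial in u, x:
δQ/Q = √((δu/u)² + (½·δx/x)²) = √(0.00859 + 0.000478) = 0.0952
Q = 178, so δQ = 0.0952 × 178 = 16.9.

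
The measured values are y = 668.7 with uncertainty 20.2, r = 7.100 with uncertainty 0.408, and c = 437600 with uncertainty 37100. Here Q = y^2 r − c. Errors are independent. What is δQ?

2.67e+05

Let p = y^2·r = 3.175e+06. δp/p = √((2·δy/y)² + (1·δr/r)²) = √(0.00365 + 0.00330) = 0.0834, so δp = 2.65e+05.
Q = p − c: δQ = √(δp² + δc²) = √(7.01e+10 + 1.38e+09) = 2.67e+05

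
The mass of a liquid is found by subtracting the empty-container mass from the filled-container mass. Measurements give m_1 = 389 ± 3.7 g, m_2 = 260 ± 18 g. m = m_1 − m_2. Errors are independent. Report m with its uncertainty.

129 ± 18.4 g

For a sum/difference, combine absolute errors in quadrature:
  (δm_1)² = 13.7;  (δm_2)² = 324
δm = √(338) = 18.4 g
m = 129 g.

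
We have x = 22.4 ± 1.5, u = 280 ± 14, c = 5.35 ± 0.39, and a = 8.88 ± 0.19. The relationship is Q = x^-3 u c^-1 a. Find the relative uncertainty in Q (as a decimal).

0.221

Each factor contributes (exponent × relative error)² to (δQ/Q)²:
  (-3·δx/x)² = (-3×0.0670)² = 0.0404;  (1·δu/u)² = (1×0.0500)² = 0.00250;  (-1·δc/c)² = (-1×0.0729)² = 0.00531;  (1·δa/a)² = (1×0.0214)² = 0.000458
δQ/Q = √(0.0486) = 0.221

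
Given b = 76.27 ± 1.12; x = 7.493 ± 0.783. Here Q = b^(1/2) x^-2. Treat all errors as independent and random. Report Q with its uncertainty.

0.1555 ± 0.0325

Products/powers → add relative errors in quadrature, weighted by exponent:
  (½·δb/b)² = (0.5×0.0147)² = 5.39e-05;  (-2·δx/x)² = (-2×0.104)² = 0.0437
δQ/Q = √(0.0437) = 0.209
Q = 0.1555, so δQ = 0.209 × 0.1555 = 0.0325.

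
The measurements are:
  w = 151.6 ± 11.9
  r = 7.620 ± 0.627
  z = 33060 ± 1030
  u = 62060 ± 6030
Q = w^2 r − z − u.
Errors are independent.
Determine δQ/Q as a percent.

39.5%

Let p = w^2·r = 175100. δp/p = √((2·δw/w)² + (1·δr/r)²) = √(0.0246 + 0.00677) = 0.177, so δp = 31000.
Q = p − z − u: δQ = √(δp² + δz² + δu²) = √(9.64e+08 + 1.06e+06 + 3.64e+07) = 31600
Q = 80010, so δQ/Q = 31600/80010 = 0.395.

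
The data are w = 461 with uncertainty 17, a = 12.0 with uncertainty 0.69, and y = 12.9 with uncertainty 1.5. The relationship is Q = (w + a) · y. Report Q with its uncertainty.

6100 ± 743

Let u = w + a = 473. δu = √(δw² + δa²) = √(289 + 0.476) = 17.0, so δu/u = 0.0360.
Q is then a monomial in u, y:
δQ/Q = √((δu/u)² + (1·δy/y)²) = √(0.00129 + 0.0135) = 0.122
Q = 6100, so δQ = 0.122 × 6100 = 743.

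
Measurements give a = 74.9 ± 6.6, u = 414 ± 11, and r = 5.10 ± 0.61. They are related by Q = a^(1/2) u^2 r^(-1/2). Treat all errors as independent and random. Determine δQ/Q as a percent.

9.13%

Since Q is a product/quotient, work with relative uncertainties:
  (½·δa/a)² = (0.5×0.0881)² = 0.00194;  (2·δu/u)² = (2×0.0266)² = 0.00282;  (−½·δr/r)² = (-0.5×0.120)² = 0.00358
δQ/Q = √(0.00834) = 0.0913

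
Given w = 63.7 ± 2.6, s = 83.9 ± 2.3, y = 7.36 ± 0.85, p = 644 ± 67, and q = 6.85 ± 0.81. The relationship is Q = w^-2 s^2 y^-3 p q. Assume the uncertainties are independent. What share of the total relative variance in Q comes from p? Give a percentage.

(δQ/Q)² = (-2·δw/w)² + (2·δs/s)² + (-3·δy/y)² + (1·δp/p)² + (1·δq/q)²
  w term: (-2×0.0408)² = 0.00666
  s term: (2×0.0274)² = 0.00301
  y term: (-3×0.115)² = 0.120
  p term: (1×0.104)² = 0.0108
  q term: (1×0.118)² = 0.0140
Total = 0.155. Share from p = 0.0108/0.155 = 0.0700.

7.00%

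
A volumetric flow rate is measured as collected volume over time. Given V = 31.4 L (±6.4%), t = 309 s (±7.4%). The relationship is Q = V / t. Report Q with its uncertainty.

0.102 ± 0.00994 L/s

Since Q is a product/quotient, work with relative uncertainties:
  (1·δV/V)² = (1×0.0640)² = 0.00410;  (-1·δt/t)² = (-1×0.0740)² = 0.00548
δQ/Q = √(0.00957) = 0.0978
Q = 0.102 L/s, so δQ = 0.0978 × 0.102 = 0.00994 L/s.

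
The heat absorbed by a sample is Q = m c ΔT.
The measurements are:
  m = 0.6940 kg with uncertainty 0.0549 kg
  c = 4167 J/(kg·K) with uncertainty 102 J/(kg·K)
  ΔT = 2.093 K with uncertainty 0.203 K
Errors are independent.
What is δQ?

Since Q is a product/quotient, work with relative uncertainties:
  (1·δm/m)² = (1×0.0791)² = 0.00626;  (1·δc/c)² = (1×0.0245)² = 0.000599;  (1·δΔT/ΔT)² = (1×0.0970)² = 0.00941
δQ/Q = √(0.0163) = 0.128
Q = 6053 J, so δQ = 0.128 × 6053 = 772 J.

772 J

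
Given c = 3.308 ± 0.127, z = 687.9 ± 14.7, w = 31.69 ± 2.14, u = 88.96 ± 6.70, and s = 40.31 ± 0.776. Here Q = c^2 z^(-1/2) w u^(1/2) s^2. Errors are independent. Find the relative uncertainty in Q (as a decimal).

For a monomial Q ∝ c^2, z^(-1/2), w, u^(1/2), s^2, fractional errors add in quadrature:
  (2·δc/c)² = (2×0.0384)² = 0.00590;  (−½·δz/z)² = (-0.5×0.0214)² = 0.000114;  (1·δw/w)² = (1×0.0675)² = 0.00456;  (½·δu/u)² = (0.5×0.0753)² = 0.00142;  (2·δs/s)² = (2×0.0193)² = 0.00148
δQ/Q = √(0.0135) = 0.116

0.116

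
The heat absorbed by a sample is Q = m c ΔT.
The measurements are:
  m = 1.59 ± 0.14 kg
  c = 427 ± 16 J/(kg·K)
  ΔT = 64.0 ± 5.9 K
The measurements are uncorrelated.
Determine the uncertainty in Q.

Q is a product of powers, so relative uncertainties combine in quadrature:
  (1·δm/m)² = (1×0.0881)² = 0.00775;  (1·δc/c)² = (1×0.0375)² = 0.00140;  (1·δΔT/ΔT)² = (1×0.0922)² = 0.00850
δQ/Q = √(0.0177) = 0.133
Q = 43500 J, so δQ = 0.133 × 43500 = 5770 J.

5770 J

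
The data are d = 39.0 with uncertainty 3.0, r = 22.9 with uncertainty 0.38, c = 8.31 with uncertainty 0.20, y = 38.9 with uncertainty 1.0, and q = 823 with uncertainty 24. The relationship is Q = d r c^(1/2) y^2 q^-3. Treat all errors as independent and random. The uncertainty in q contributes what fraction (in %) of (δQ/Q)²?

(δQ/Q)² = (1·δd/d)² + (1·δr/r)² + (½·δc/c)² + (2·δy/y)² + (-3·δq/q)²
  d term: (1×0.0769)² = 0.00592
  r term: (1×0.0166)² = 0.000275
  c term: (0.5×0.0241)² = 0.000145
  y term: (2×0.0257)² = 0.00264
  q term: (-3×0.0292)² = 0.00765
Total = 0.0166. Share from q = 0.00765/0.0166 = 0.460.

46.0%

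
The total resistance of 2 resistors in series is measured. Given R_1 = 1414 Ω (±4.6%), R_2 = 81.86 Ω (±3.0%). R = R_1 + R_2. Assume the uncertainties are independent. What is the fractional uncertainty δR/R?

0.0435

Absolute uncertainties add in quadrature for a linear combination:
  (δR_1)² = 4230;  (δR_2)² = 6.03
δR = √(4240) = 65.1 Ω
R = 1496 Ω, so δR/R = 65.1/1496 = 0.0435.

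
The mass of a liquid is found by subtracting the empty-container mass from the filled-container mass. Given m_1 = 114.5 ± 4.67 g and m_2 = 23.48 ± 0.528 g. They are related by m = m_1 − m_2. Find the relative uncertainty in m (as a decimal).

For a sum/difference, combine absolute errors in quadrature:
  (δm_1)² = 21.8;  (δm_2)² = 0.279
δm = √(22.1) = 4.70 g
m = 91.02 g, so δm/m = 4.70/91.02 = 0.0516.

0.0516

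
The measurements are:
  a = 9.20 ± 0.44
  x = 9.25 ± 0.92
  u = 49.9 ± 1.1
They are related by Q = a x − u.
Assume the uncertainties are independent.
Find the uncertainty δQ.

9.46

Let p = a·x = 85.1. δp/p = √((1·δa/a)² + (1·δx/x)²) = √(0.00229 + 0.00989) = 0.110, so δp = 9.39.
Q = p − u: δQ = √(δp² + δu²) = √(88.2 + 1.21) = 9.46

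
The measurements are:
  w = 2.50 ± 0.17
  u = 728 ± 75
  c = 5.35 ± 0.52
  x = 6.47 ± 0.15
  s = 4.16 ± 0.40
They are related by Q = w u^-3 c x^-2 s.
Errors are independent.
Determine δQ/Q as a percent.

34.8%

Relative error in a monomial: (δQ/Q)² = Σ (nᵢ · δxᵢ/xᵢ)².
  (1·δw/w)² = (1×0.0680)² = 0.00462;  (-3·δu/u)² = (-3×0.103)² = 0.0955;  (1·δc/c)² = (1×0.0972)² = 0.00945;  (-2·δx/x)² = (-2×0.0232)² = 0.00215;  (1·δs/s)² = (1×0.0962)² = 0.00925
δQ/Q = √(0.121) = 0.348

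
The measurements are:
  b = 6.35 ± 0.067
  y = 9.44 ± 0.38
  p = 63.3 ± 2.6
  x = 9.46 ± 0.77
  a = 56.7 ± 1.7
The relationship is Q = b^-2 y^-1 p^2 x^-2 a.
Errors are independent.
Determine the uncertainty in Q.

Since Q is a product/quotient, work with relative uncertainties:
  (-2·δb/b)² = (-2×0.0106)² = 0.000445;  (-1·δy/y)² = (-1×0.0403)² = 0.00162;  (2·δp/p)² = (2×0.0411)² = 0.00675;  (-2·δx/x)² = (-2×0.0814)² = 0.0265;  (1·δa/a)² = (1×0.0300)² = 0.000899
δQ/Q = √(0.0362) = 0.190
Q = 6.67, so δQ = 0.190 × 6.67 = 1.27.

1.27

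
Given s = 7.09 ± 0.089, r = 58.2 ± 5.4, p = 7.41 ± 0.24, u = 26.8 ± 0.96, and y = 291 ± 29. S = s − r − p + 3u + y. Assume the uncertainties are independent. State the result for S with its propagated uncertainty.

For a sum/difference, combine absolute errors in quadrature:
  (δs)² = 0.00792;  (δr)² = 29.2;  (δp)² = 0.0576;  (3·δu)² = 8.29;  (δy)² = 841
δS = √(879) = 29.6
S = 313.

313 ± 29.6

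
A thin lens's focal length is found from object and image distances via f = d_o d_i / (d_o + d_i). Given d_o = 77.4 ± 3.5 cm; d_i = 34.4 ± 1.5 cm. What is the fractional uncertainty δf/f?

∂f/∂d_o = (d_i/(d_o+d_i))² = 0.0947;  ∂f/∂d_i = (d_o/(d_o+d_i))² = 0.479
δf = √((∂f/∂d_o · δd_o)² + (∂f/∂d_i · δd_i)²) = √(0.110 + 0.517) = 0.792 cm
f = 23.8 cm, so δf/f = 0.792/23.8 = 0.0332.

0.0332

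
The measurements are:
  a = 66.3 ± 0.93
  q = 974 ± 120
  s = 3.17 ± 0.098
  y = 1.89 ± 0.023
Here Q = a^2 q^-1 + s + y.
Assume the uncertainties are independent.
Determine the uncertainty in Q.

0.579

Let p = a^2·q^-1 = 4.51. δp/p = √((2·δa/a)² + (-1·δq/q)²) = √(0.000787 + 0.0152) = 0.126, so δp = 0.570.
Q = p + s + y: δQ = √(δp² + δs² + δy²) = √(0.325 + 0.00960 + 0.000529) = 0.579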